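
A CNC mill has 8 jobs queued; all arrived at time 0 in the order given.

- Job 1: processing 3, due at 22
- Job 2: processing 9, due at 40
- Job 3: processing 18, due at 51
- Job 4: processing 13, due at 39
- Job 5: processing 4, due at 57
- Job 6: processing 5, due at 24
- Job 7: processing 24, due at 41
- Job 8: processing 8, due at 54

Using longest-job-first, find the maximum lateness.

LPT (decreasing processing time): Job 7 Job 3 Job 4 Job 2 Job 8 Job 6 Job 5 Job 1.
Job 7: 0→24, due 41, lateness -17
Job 3: 24→42, due 51, lateness -9
Job 4: 42→55, due 39, lateness 16
Job 2: 55→64, due 40, lateness 24
Job 8: 64→72, due 54, lateness 18
Job 6: 72→77, due 24, lateness 53
Job 5: 77→81, due 57, lateness 24
Job 1: 81→84, due 22, lateness 62
Maximum = 62.

62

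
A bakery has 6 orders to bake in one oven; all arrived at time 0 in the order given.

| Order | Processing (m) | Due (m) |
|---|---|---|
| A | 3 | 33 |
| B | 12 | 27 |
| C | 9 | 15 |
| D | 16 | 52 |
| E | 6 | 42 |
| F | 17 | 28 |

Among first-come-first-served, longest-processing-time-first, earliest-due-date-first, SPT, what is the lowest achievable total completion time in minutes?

169

FIFO (arrival order): A B C D E F.
A: 0→3
B: 3→15
C: 15→24
D: 24→40
E: 40→46
F: 46→63
Sum = 3+15+24+40+46+63 = 191.
LPT (decreasing processing time): F D B C E A.
F: 0→17
D: 17→33
B: 33→45
C: 45→54
E: 54→60
A: 60→63
Sum = 17+33+45+54+60+63 = 272.
EDD (increasing due date): C B F A E D.
C: 0→9
B: 9→21
F: 21→38
A: 38→41
E: 41→47
D: 47→63
Sum = 9+21+38+41+47+63 = 219.
SPT (increasing processing time): A E C B D F.
A: 0→3
E: 3→9
C: 9→18
B: 18→30
D: 30→46
F: 46→63
Sum = 3+9+18+30+46+63 = 169.
FIFO 191, LPT 272, EDD 219, SPT 169 → minimum 169.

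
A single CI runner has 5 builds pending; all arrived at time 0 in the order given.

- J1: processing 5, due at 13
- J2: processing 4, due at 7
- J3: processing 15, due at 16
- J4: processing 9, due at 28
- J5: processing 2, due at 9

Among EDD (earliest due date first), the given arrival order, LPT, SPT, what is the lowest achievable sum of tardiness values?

17

EDD (increasing due date): J2 J5 J1 J3 J4.
J2: 0→4, due 7, tardiness 0
J5: 4→6, due 9, tardiness 0
J1: 6→11, due 13, tardiness 0
J3: 11→26, due 16, tardiness 10
J4: 26→35, due 28, tardiness 7
Sum = 0+0+0+10+7 = 17.
FIFO (arrival order): J1 J2 J3 J4 J5.
J1: 0→5, due 13, tardiness 0
J2: 5→9, due 7, tardiness 2
J3: 9→24, due 16, tardiness 8
J4: 24→33, due 28, tardiness 5
J5: 33→35, due 9, tardiness 26
Sum = 0+2+8+5+26 = 41.
LPT (decreasing processing time): J3 J4 J1 J2 J5.
J3: 0→15, due 16, tardiness 0
J4: 15→24, due 28, tardiness 0
J1: 24→29, due 13, tardiness 16
J2: 29→33, due 7, tardiness 26
J5: 33→35, due 9, tardiness 26
Sum = 0+0+16+26+26 = 68.
SPT (increasing processing time): J5 J2 J1 J4 J3.
J5: 0→2, due 9, tardiness 0
J2: 2→6, due 7, tardiness 0
J1: 6→11, due 13, tardiness 0
J4: 11→20, due 28, tardiness 0
J3: 20→35, due 16, tardiness 19
Sum = 0+0+0+0+19 = 19.
EDD 17, FIFO 41, LPT 68, SPT 19 → minimum 17.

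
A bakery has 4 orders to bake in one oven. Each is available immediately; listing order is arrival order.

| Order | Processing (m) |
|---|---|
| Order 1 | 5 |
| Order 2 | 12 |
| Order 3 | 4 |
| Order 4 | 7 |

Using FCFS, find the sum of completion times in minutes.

71

FIFO (arrival order): Order 1 Order 2 Order 3 Order 4.
Order 1: 0→5
Order 2: 5→17
Order 3: 17→21
Order 4: 21→28
Sum = 5+17+21+28 = 71.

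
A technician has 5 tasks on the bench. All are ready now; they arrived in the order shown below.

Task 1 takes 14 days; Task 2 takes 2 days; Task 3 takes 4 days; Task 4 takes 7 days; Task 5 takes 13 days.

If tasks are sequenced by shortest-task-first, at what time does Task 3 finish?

SPT (increasing processing time): Task 2 Task 3 Task 4 Task 5 Task 1.
Task 2: 0→2
Task 3: 2→6

6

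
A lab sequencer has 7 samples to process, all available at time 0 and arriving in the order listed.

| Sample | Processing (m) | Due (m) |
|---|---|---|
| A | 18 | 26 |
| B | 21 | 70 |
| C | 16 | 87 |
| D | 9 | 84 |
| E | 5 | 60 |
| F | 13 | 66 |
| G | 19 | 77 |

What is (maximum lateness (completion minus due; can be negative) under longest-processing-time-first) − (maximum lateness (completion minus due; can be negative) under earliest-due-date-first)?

27

LPT (decreasing processing time): B G A C F D E.
B: 0→21, due 70, lateness -49
G: 21→40, due 77, lateness -37
A: 40→58, due 26, lateness 32
C: 58→74, due 87, lateness -13
F: 74→87, due 66, lateness 21
D: 87→96, due 84, lateness 12
E: 96→101, due 60, lateness 41
Maximum = 41.
EDD (increasing due date): A E F B G D C.
A: 0→18, due 26, lateness -8
E: 18→23, due 60, lateness -37
F: 23→36, due 66, lateness -30
B: 36→57, due 70, lateness -13
G: 57→76, due 77, lateness -1
D: 76→85, due 84, lateness 1
C: 85→101, due 87, lateness 14
Maximum = 14.
Difference = 41 − 14 = 27.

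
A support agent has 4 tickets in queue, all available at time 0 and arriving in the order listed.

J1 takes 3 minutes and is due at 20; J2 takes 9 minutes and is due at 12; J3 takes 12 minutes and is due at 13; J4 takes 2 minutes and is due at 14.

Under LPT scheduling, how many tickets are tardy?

LPT (decreasing processing time): J3 J2 J1 J4.
J3: 0→12, due 13, tardiness 0
J2: 12→21, due 12, tardiness 9
J1: 21→24, due 20, tardiness 4
J4: 24→26, due 14, tardiness 12
Late tickets: 3.

3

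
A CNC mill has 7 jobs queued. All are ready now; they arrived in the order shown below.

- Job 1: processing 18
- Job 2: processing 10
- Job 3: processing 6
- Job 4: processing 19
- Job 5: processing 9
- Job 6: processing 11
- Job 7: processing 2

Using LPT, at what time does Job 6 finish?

LPT (decreasing processing time): Job 4 Job 1 Job 6 Job 2 Job 5 Job 3 Job 7.
Job 4: 0→19
Job 1: 19→37
Job 6: 37→48

48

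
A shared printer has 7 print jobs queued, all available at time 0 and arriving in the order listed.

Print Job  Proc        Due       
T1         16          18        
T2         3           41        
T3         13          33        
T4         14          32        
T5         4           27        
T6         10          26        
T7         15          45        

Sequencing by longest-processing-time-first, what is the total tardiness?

159

LPT (decreasing processing time): T1 T7 T4 T3 T6 T5 T2.
T1: 0→16, due 18, tardiness 0
T7: 16→31, due 45, tardiness 0
T4: 31→45, due 32, tardiness 13
T3: 45→58, due 33, tardiness 25
T6: 58→68, due 26, tardiness 42
T5: 68→72, due 27, tardiness 45
T2: 72→75, due 41, tardiness 34
Sum = 0+0+13+25+42+45+34 = 159.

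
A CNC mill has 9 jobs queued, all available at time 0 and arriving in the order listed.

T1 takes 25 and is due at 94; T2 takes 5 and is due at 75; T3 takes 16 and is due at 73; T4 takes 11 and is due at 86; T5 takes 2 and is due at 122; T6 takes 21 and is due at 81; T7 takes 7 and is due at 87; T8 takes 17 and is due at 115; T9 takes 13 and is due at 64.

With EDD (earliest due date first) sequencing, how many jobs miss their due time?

1

EDD (increasing due date): T9 T3 T2 T6 T4 T7 T1 T8 T5.
T9: 0→13, due 64, tardiness 0
T3: 13→29, due 73, tardiness 0
T2: 29→34, due 75, tardiness 0
T6: 34→55, due 81, tardiness 0
T4: 55→66, due 86, tardiness 0
T7: 66→73, due 87, tardiness 0
T1: 73→98, due 94, tardiness 4
T8: 98→115, due 115, tardiness 0
T5: 115→117, due 122, tardiness 0
Late jobs: 1.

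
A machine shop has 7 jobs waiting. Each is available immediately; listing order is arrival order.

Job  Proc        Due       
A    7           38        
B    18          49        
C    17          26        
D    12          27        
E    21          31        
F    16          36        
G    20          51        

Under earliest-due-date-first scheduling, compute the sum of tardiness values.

188

EDD (increasing due date): C D E F A B G.
C: 0→17, due 26, tardiness 0
D: 17→29, due 27, tardiness 2
E: 29→50, due 31, tardiness 19
F: 50→66, due 36, tardiness 30
A: 66→73, due 38, tardiness 35
B: 73→91, due 49, tardiness 42
G: 91→111, due 51, tardiness 60
Sum = 0+2+19+30+35+42+60 = 188.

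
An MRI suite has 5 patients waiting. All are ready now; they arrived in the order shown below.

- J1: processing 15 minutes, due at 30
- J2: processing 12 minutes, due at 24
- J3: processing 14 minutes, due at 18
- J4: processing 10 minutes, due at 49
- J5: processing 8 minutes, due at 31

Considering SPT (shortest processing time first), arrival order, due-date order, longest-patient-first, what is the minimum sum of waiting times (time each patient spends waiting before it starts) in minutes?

SPT (increasing processing time): J5 J4 J2 J3 J1.
J5: waits 0, runs 0→8
J4: waits 8, runs 8→18
J2: waits 18, runs 18→30
J3: waits 30, runs 30→44
J1: waits 44, runs 44→59
Sum = 0+8+18+30+44 = 100.
FIFO (arrival order): J1 J2 J3 J4 J5.
J1: waits 0, runs 0→15
J2: waits 15, runs 15→27
J3: waits 27, runs 27→41
J4: waits 41, runs 41→51
J5: waits 51, runs 51→59
Sum = 0+15+27+41+51 = 134.
EDD (increasing due date): J3 J2 J1 J5 J4.
J3: waits 0, runs 0→14
J2: waits 14, runs 14→26
J1: waits 26, runs 26→41
J5: waits 41, runs 41→49
J4: waits 49, runs 49→59
Sum = 0+14+26+41+49 = 130.
LPT (decreasing processing time): J1 J3 J2 J4 J5.
J1: waits 0, runs 0→15
J3: waits 15, runs 15→29
J2: waits 29, runs 29→41
J4: waits 41, runs 41→51
J5: waits 51, runs 51→59
Sum = 0+15+29+41+51 = 136.
SPT 100, FIFO 134, EDD 130, LPT 136 → minimum 100.

100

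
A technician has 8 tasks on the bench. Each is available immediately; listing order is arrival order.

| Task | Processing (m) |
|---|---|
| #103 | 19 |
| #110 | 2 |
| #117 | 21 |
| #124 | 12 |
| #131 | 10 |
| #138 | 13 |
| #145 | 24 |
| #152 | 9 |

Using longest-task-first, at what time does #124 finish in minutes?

LPT (decreasing processing time): #145 #117 #103 #138 #124 #131 #152 #110.
#145: 0→24
#117: 24→45
#103: 45→64
#138: 64→77
#124: 77→89

89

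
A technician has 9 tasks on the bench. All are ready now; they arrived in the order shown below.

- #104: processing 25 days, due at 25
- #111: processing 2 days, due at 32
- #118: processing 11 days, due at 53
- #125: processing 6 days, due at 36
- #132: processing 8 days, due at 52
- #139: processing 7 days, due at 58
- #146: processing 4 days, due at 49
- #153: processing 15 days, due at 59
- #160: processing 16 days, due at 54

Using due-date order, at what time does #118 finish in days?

EDD (increasing due date): #104 #111 #125 #146 #132 #118 #160 #139 #153.
#104: 0→25
#111: 25→27
#125: 27→33
#146: 33→37
#132: 37→45
#118: 45→56

56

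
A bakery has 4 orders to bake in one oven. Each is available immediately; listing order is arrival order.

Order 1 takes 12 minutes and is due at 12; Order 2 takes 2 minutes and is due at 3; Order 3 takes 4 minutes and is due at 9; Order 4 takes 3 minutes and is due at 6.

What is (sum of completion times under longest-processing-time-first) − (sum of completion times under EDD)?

31

LPT (decreasing processing time): Order 1 Order 3 Order 4 Order 2.
Order 1: 0→12
Order 3: 12→16
Order 4: 16→19
Order 2: 19→21
Sum = 12+16+19+21 = 68.
EDD (increasing due date): Order 2 Order 4 Order 3 Order 1.
Order 2: 0→2
Order 4: 2→5
Order 3: 5→9
Order 1: 9→21
Sum = 2+5+9+21 = 37.
Difference = 68 − 37 = 31.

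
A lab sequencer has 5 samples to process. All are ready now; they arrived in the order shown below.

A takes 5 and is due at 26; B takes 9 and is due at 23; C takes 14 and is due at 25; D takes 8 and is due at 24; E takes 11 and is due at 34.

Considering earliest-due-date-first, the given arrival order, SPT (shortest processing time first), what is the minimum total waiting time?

EDD (increasing due date): B D C A E.
B: waits 0, runs 0→9
D: waits 9, runs 9→17
C: waits 17, runs 17→31
A: waits 31, runs 31→36
E: waits 36, runs 36→47
Sum = 0+9+17+31+36 = 93.
FIFO (arrival order): A B C D E.
A: waits 0, runs 0→5
B: waits 5, runs 5→14
C: waits 14, runs 14→28
D: waits 28, runs 28→36
E: waits 36, runs 36→47
Sum = 0+5+14+28+36 = 83.
SPT (increasing processing time): A D B E C.
A: waits 0, runs 0→5
D: waits 5, runs 5→13
B: waits 13, runs 13→22
E: waits 22, runs 22→33
C: waits 33, runs 33→47
Sum = 0+5+13+22+33 = 73.
EDD 93, FIFO 83, SPT 73 → minimum 73.

73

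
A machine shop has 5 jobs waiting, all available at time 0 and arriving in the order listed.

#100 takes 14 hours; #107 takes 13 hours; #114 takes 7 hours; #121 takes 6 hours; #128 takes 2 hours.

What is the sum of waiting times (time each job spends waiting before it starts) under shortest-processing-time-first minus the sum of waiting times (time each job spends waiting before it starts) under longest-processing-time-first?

SPT (increasing processing time): #128 #121 #114 #107 #100.
#128: waits 0, runs 0→2
#121: waits 2, runs 2→8
#114: waits 8, runs 8→15
#107: waits 15, runs 15→28
#100: waits 28, runs 28→42
Sum = 0+2+8+15+28 = 53.
LPT (decreasing processing time): #100 #107 #114 #121 #128.
#100: waits 0, runs 0→14
#107: waits 14, runs 14→27
#114: waits 27, runs 27→34
#121: waits 34, runs 34→40
#128: waits 40, runs 40→42
Sum = 0+14+27+34+40 = 115.
Difference = 53 − 115 = -62.

-62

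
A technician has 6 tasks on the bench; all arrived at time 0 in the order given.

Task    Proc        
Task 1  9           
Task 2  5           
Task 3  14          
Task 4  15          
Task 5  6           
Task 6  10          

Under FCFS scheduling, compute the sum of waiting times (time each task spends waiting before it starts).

FIFO (arrival order): Task 1 Task 2 Task 3 Task 4 Task 5 Task 6.
Task 1: waits 0, runs 0→9
Task 2: waits 9, runs 9→14
Task 3: waits 14, runs 14→28
Task 4: waits 28, runs 28→43
Task 5: waits 43, runs 43→49
Task 6: waits 49, runs 49→59
Sum = 0+9+14+28+43+49 = 143.

143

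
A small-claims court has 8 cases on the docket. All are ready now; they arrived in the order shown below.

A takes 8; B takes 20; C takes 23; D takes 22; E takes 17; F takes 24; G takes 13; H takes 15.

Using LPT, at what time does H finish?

121

LPT (decreasing processing time): F C D B E H G A.
F: 0→24
C: 24→47
D: 47→69
B: 69→89
E: 89→106
H: 106→121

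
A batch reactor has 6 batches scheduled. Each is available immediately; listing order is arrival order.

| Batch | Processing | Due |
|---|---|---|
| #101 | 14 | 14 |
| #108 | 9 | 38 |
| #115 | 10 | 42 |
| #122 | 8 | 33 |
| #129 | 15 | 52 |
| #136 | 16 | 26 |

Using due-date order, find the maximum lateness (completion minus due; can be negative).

20

EDD (increasing due date): #101 #136 #122 #108 #115 #129.
#101: 0→14, due 14, lateness 0
#136: 14→30, due 26, lateness 4
#122: 30→38, due 33, lateness 5
#108: 38→47, due 38, lateness 9
#115: 47→57, due 42, lateness 15
#129: 57→72, due 52, lateness 20
Maximum = 20.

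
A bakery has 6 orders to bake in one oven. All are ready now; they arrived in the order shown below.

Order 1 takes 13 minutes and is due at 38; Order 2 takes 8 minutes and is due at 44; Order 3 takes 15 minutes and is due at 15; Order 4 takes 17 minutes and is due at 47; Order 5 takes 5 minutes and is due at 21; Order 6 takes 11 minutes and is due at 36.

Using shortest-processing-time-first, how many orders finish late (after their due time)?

2

SPT (increasing processing time): Order 5 Order 2 Order 6 Order 1 Order 3 Order 4.
Order 5: 0→5, due 21, tardiness 0
Order 2: 5→13, due 44, tardiness 0
Order 6: 13→24, due 36, tardiness 0
Order 1: 24→37, due 38, tardiness 0
Order 3: 37→52, due 15, tardiness 37
Order 4: 52→69, due 47, tardiness 22
Late orders: 2.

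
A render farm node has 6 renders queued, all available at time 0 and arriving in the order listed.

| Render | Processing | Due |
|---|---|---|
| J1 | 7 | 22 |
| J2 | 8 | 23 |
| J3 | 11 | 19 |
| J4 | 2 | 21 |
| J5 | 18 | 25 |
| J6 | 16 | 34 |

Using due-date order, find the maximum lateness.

28

EDD (increasing due date): J3 J4 J1 J2 J5 J6.
J3: 0→11, due 19, lateness -8
J4: 11→13, due 21, lateness -8
J1: 13→20, due 22, lateness -2
J2: 20→28, due 23, lateness 5
J5: 28→46, due 25, lateness 21
J6: 46→62, due 34, lateness 28
Maximum = 28.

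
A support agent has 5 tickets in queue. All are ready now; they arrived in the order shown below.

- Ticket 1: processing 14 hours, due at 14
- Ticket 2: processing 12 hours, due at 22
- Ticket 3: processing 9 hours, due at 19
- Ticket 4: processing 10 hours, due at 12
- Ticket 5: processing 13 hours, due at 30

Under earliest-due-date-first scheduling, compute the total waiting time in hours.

112

EDD (increasing due date): Ticket 4 Ticket 1 Ticket 3 Ticket 2 Ticket 5.
Ticket 4: waits 0, runs 0→10
Ticket 1: waits 10, runs 10→24
Ticket 3: waits 24, runs 24→33
Ticket 2: waits 33, runs 33→45
Ticket 5: waits 45, runs 45→58
Sum = 0+10+24+33+45 = 112.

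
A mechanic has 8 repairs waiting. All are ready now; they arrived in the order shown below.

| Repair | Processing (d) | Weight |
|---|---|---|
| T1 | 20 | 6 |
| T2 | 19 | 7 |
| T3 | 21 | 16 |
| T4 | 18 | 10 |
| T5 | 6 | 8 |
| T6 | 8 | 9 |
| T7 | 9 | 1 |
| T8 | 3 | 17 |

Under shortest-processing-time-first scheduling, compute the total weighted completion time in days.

3345

SPT (increasing processing time): T8 T5 T6 T7 T4 T2 T1 T3.
T8: finishes 3, weight 17, w·C = 51
T5: finishes 9, weight 8, w·C = 72
T6: finishes 17, weight 9, w·C = 153
T7: finishes 26, weight 1, w·C = 26
T4: finishes 44, weight 10, w·C = 440
T2: finishes 63, weight 7, w·C = 441
T1: finishes 83, weight 6, w·C = 498
T3: finishes 104, weight 16, w·C = 1664
Sum = 51+72+153+26+440+441+498+1664 = 3345.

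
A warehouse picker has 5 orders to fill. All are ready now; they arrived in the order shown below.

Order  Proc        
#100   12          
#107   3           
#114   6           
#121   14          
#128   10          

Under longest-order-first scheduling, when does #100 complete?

26

LPT (decreasing processing time): #121 #100 #128 #114 #107.
#121: 0→14
#100: 14→26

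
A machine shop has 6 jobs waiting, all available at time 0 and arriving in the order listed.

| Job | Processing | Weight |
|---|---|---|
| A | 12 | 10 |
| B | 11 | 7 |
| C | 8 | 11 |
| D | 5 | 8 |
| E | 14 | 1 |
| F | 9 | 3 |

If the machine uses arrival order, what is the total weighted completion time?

FIFO (arrival order): A B C D E F.
A: finishes 12, weight 10, w·C = 120
B: finishes 23, weight 7, w·C = 161
C: finishes 31, weight 11, w·C = 341
D: finishes 36, weight 8, w·C = 288
E: finishes 50, weight 1, w·C = 50
F: finishes 59, weight 3, w·C = 177
Sum = 120+161+341+288+50+177 = 1137.

1137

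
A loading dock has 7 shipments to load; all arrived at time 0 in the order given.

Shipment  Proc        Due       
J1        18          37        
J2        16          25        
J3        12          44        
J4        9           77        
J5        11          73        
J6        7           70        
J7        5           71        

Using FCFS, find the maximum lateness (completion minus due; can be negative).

9

FIFO (arrival order): J1 J2 J3 J4 J5 J6 J7.
J1: 0→18, due 37, lateness -19
J2: 18→34, due 25, lateness 9
J3: 34→46, due 44, lateness 2
J4: 46→55, due 77, lateness -22
J5: 55→66, due 73, lateness -7
J6: 66→73, due 70, lateness 3
J7: 73→78, due 71, lateness 7
Maximum = 9.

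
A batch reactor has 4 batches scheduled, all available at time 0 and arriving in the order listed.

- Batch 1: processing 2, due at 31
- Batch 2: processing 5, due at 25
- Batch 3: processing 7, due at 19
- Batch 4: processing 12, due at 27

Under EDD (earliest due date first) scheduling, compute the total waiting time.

EDD (increasing due date): Batch 3 Batch 2 Batch 4 Batch 1.
Batch 3: waits 0, runs 0→7
Batch 2: waits 7, runs 7→12
Batch 4: waits 12, runs 12→24
Batch 1: waits 24, runs 24→26
Sum = 0+7+12+24 = 43.

43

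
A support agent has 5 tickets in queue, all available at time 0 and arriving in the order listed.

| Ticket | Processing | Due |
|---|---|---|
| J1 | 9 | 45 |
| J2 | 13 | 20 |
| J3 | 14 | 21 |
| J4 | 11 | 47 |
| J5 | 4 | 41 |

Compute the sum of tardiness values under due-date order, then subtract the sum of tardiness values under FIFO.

-17

EDD (increasing due date): J2 J3 J5 J1 J4.
J2: 0→13, due 20, tardiness 0
J3: 13→27, due 21, tardiness 6
J5: 27→31, due 41, tardiness 0
J1: 31→40, due 45, tardiness 0
J4: 40→51, due 47, tardiness 4
Sum = 0+6+0+0+4 = 10.
FIFO (arrival order): J1 J2 J3 J4 J5.
J1: 0→9, due 45, tardiness 0
J2: 9→22, due 20, tardiness 2
J3: 22→36, due 21, tardiness 15
J4: 36→47, due 47, tardiness 0
J5: 47→51, due 41, tardiness 10
Sum = 0+2+15+0+10 = 27.
Difference = 10 − 27 = -17.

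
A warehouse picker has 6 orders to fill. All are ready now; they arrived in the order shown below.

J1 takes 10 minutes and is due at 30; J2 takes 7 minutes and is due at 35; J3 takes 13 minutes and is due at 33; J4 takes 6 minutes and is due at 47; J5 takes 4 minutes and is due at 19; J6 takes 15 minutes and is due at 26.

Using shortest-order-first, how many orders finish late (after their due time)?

2

SPT (increasing processing time): J5 J4 J2 J1 J3 J6.
J5: 0→4, due 19, tardiness 0
J4: 4→10, due 47, tardiness 0
J2: 10→17, due 35, tardiness 0
J1: 17→27, due 30, tardiness 0
J3: 27→40, due 33, tardiness 7
J6: 40→55, due 26, tardiness 29
Late orders: 2.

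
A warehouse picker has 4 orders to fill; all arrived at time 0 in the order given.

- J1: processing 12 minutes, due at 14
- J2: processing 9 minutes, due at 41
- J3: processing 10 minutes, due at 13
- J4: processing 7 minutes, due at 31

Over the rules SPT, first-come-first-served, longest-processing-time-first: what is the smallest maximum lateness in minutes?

SPT (increasing processing time): J4 J2 J3 J1.
J4: 0→7, due 31, lateness -24
J2: 7→16, due 41, lateness -25
J3: 16→26, due 13, lateness 13
J1: 26→38, due 14, lateness 24
Maximum = 24.
FIFO (arrival order): J1 J2 J3 J4.
J1: 0→12, due 14, lateness -2
J2: 12→21, due 41, lateness -20
J3: 21→31, due 13, lateness 18
J4: 31→38, due 31, lateness 7
Maximum = 18.
LPT (decreasing processing time): J1 J3 J2 J4.
J1: 0→12, due 14, lateness -2
J3: 12→22, due 13, lateness 9
J2: 22→31, due 41, lateness -10
J4: 31→38, due 31, lateness 7
Maximum = 9.
SPT 24, FIFO 18, LPT 9 → minimum 9.

9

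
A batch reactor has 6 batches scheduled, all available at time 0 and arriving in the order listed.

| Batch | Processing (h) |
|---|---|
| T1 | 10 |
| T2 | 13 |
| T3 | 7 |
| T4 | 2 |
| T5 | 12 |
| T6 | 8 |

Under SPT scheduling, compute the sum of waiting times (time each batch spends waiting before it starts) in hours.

SPT (increasing processing time): T4 T3 T6 T1 T5 T2.
T4: waits 0, runs 0→2
T3: waits 2, runs 2→9
T6: waits 9, runs 9→17
T1: waits 17, runs 17→27
T5: waits 27, runs 27→39
T2: waits 39, runs 39→52
Sum = 0+2+9+17+27+39 = 94.

94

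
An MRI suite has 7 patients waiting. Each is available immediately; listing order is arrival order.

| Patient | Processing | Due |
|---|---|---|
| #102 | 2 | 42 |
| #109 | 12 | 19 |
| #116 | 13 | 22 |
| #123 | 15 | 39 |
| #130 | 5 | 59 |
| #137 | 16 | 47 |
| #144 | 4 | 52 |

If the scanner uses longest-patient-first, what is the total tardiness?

LPT (decreasing processing time): #137 #123 #116 #109 #130 #144 #102.
#137: 0→16, due 47, tardiness 0
#123: 16→31, due 39, tardiness 0
#116: 31→44, due 22, tardiness 22
#109: 44→56, due 19, tardiness 37
#130: 56→61, due 59, tardiness 2
#144: 61→65, due 52, tardiness 13
#102: 65→67, due 42, tardiness 25
Sum = 0+0+22+37+2+13+25 = 99.

99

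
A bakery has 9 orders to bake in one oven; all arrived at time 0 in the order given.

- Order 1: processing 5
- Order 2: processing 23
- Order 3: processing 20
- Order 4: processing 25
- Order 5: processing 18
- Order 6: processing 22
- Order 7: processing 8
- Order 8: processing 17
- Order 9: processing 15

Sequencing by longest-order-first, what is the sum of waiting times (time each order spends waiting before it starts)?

LPT (decreasing processing time): Order 4 Order 2 Order 6 Order 3 Order 5 Order 8 Order 9 Order 7 Order 1.
Order 4: waits 0, runs 0→25
Order 2: waits 25, runs 25→48
Order 6: waits 48, runs 48→70
Order 3: waits 70, runs 70→90
Order 5: waits 90, runs 90→108
Order 8: waits 108, runs 108→125
Order 9: waits 125, runs 125→140
Order 7: waits 140, runs 140→148
Order 1: waits 148, runs 148→153
Sum = 0+25+48+70+90+108+125+140+148 = 754.

754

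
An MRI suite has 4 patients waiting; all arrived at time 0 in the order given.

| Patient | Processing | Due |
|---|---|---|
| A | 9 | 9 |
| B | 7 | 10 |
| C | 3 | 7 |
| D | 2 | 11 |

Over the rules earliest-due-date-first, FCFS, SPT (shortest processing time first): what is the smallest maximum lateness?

10

EDD (increasing due date): C A B D.
C: 0→3, due 7, lateness -4
A: 3→12, due 9, lateness 3
B: 12→19, due 10, lateness 9
D: 19→21, due 11, lateness 10
Maximum = 10.
FIFO (arrival order): A B C D.
A: 0→9, due 9, lateness 0
B: 9→16, due 10, lateness 6
C: 16→19, due 7, lateness 12
D: 19→21, due 11, lateness 10
Maximum = 12.
SPT (increasing processing time): D C B A.
D: 0→2, due 11, lateness -9
C: 2→5, due 7, lateness -2
B: 5→12, due 10, lateness 2
A: 12→21, due 9, lateness 12
Maximum = 12.
EDD 10, FIFO 12, SPT 12 → minimum 10.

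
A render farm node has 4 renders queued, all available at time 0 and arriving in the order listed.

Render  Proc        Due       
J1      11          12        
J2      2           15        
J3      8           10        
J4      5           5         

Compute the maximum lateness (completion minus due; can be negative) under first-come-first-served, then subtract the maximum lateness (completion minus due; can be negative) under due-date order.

FIFO (arrival order): J1 J2 J3 J4.
J1: 0→11, due 12, lateness -1
J2: 11→13, due 15, lateness -2
J3: 13→21, due 10, lateness 11
J4: 21→26, due 5, lateness 21
Maximum = 21.
EDD (increasing due date): J4 J3 J1 J2.
J4: 0→5, due 5, lateness 0
J3: 5→13, due 10, lateness 3
J1: 13→24, due 12, lateness 12
J2: 24→26, due 15, lateness 11
Maximum = 12.
Difference = 21 − 12 = 9.

9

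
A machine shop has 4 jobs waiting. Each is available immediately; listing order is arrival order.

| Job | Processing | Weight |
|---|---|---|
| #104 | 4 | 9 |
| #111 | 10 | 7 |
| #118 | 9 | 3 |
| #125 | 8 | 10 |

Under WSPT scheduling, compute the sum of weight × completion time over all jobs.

403

WSPT (decreasing weight/processing-time ratio): #104 #125 #111 #118.
#104: finishes 4, weight 9, w·C = 36
#125: finishes 12, weight 10, w·C = 120
#111: finishes 22, weight 7, w·C = 154
#118: finishes 31, weight 3, w·C = 93
Sum = 36+120+154+93 = 403.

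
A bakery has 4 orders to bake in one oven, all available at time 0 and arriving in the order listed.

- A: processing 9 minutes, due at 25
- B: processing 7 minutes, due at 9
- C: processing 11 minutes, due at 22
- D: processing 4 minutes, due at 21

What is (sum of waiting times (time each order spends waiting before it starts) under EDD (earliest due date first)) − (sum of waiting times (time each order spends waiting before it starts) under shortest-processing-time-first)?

5

EDD (increasing due date): B D C A.
B: waits 0, runs 0→7
D: waits 7, runs 7→11
C: waits 11, runs 11→22
A: waits 22, runs 22→31
Sum = 0+7+11+22 = 40.
SPT (increasing processing time): D B A C.
D: waits 0, runs 0→4
B: waits 4, runs 4→11
A: waits 11, runs 11→20
C: waits 20, runs 20→31
Sum = 0+4+11+20 = 35.
Difference = 40 − 35 = 5.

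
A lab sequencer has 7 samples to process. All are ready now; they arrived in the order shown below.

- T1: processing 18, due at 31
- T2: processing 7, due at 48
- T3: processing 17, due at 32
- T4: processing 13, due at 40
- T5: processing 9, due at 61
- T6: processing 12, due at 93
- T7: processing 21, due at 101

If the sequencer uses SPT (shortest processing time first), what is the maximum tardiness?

45

SPT (increasing processing time): T2 T5 T6 T4 T3 T1 T7.
T2: 0→7, due 48, tardiness 0
T5: 7→16, due 61, tardiness 0
T6: 16→28, due 93, tardiness 0
T4: 28→41, due 40, tardiness 1
T3: 41→58, due 32, tardiness 26
T1: 58→76, due 31, tardiness 45
T7: 76→97, due 101, tardiness 0
Maximum = 45.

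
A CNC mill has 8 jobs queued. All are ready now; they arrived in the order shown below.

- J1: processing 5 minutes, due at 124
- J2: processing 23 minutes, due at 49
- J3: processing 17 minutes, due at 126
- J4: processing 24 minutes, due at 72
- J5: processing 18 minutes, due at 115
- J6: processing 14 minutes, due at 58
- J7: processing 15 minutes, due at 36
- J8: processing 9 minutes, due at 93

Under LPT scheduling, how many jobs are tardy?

4

LPT (decreasing processing time): J4 J2 J5 J3 J7 J6 J8 J1.
J4: 0→24, due 72, tardiness 0
J2: 24→47, due 49, tardiness 0
J5: 47→65, due 115, tardiness 0
J3: 65→82, due 126, tardiness 0
J7: 82→97, due 36, tardiness 61
J6: 97→111, due 58, tardiness 53
J8: 111→120, due 93, tardiness 27
J1: 120→125, due 124, tardiness 1
Late jobs: 4.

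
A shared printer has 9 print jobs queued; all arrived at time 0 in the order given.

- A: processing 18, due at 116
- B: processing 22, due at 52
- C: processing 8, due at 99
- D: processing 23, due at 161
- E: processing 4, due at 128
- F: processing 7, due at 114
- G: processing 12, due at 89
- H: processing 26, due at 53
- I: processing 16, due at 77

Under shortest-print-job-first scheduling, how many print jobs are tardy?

SPT (increasing processing time): E F C G I A B D H.
E: 0→4, due 128, tardiness 0
F: 4→11, due 114, tardiness 0
C: 11→19, due 99, tardiness 0
G: 19→31, due 89, tardiness 0
I: 31→47, due 77, tardiness 0
A: 47→65, due 116, tardiness 0
B: 65→87, due 52, tardiness 35
D: 87→110, due 161, tardiness 0
H: 110→136, due 53, tardiness 83
Late print jobs: 2.

2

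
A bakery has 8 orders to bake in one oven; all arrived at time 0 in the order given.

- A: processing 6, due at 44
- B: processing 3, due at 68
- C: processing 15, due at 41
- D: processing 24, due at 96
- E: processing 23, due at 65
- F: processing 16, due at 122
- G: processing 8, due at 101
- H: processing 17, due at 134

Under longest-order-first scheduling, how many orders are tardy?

4

LPT (decreasing processing time): D E H F C G A B.
D: 0→24, due 96, tardiness 0
E: 24→47, due 65, tardiness 0
H: 47→64, due 134, tardiness 0
F: 64→80, due 122, tardiness 0
C: 80→95, due 41, tardiness 54
G: 95→103, due 101, tardiness 2
A: 103→109, due 44, tardiness 65
B: 109→112, due 68, tardiness 44
Late orders: 4.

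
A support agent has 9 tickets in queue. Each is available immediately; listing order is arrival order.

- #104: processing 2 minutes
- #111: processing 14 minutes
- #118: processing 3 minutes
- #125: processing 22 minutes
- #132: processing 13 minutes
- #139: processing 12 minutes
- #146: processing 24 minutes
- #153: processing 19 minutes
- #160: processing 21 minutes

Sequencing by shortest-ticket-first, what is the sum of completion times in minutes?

481

SPT (increasing processing time): #104 #118 #139 #132 #111 #153 #160 #125 #146.
#104: 0→2
#118: 2→5
#139: 5→17
#132: 17→30
#111: 30→44
#153: 44→63
#160: 63→84
#125: 84→106
#146: 106→130
Sum = 2+5+17+30+44+63+84+106+130 = 481.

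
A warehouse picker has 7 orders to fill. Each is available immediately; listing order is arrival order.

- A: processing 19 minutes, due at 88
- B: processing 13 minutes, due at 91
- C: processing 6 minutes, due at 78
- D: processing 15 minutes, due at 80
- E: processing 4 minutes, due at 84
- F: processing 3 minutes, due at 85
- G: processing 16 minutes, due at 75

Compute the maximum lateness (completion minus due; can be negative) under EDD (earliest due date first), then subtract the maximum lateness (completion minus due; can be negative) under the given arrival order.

EDD (increasing due date): G C D E F A B.
G: 0→16, due 75, lateness -59
C: 16→22, due 78, lateness -56
D: 22→37, due 80, lateness -43
E: 37→41, due 84, lateness -43
F: 41→44, due 85, lateness -41
A: 44→63, due 88, lateness -25
B: 63→76, due 91, lateness -15
Maximum = -15.
FIFO (arrival order): A B C D E F G.
A: 0→19, due 88, lateness -69
B: 19→32, due 91, lateness -59
C: 32→38, due 78, lateness -40
D: 38→53, due 80, lateness -27
E: 53→57, due 84, lateness -27
F: 57→60, due 85, lateness -25
G: 60→76, due 75, lateness 1
Maximum = 1.
Difference = -15 − 1 = -16.

-16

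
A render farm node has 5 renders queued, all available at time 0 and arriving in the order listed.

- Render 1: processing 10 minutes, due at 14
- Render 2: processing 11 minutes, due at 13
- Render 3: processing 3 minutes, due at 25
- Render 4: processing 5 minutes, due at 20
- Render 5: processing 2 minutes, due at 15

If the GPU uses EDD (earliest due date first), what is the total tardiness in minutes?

EDD (increasing due date): Render 2 Render 1 Render 5 Render 4 Render 3.
Render 2: 0→11, due 13, tardiness 0
Render 1: 11→21, due 14, tardiness 7
Render 5: 21→23, due 15, tardiness 8
Render 4: 23→28, due 20, tardiness 8
Render 3: 28→31, due 25, tardiness 6
Sum = 0+7+8+8+6 = 29.

29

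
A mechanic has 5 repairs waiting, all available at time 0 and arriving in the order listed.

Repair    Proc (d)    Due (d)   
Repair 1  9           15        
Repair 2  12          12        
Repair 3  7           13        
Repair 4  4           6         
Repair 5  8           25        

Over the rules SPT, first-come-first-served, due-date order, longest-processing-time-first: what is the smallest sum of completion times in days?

102

SPT (increasing processing time): Repair 4 Repair 3 Repair 5 Repair 1 Repair 2.
Repair 4: 0→4
Repair 3: 4→11
Repair 5: 11→19
Repair 1: 19→28
Repair 2: 28→40
Sum = 4+11+19+28+40 = 102.
FIFO (arrival order): Repair 1 Repair 2 Repair 3 Repair 4 Repair 5.
Repair 1: 0→9
Repair 2: 9→21
Repair 3: 21→28
Repair 4: 28→32
Repair 5: 32→40
Sum = 9+21+28+32+40 = 130.
EDD (increasing due date): Repair 4 Repair 2 Repair 3 Repair 1 Repair 5.
Repair 4: 0→4
Repair 2: 4→16
Repair 3: 16→23
Repair 1: 23→32
Repair 5: 32→40
Sum = 4+16+23+32+40 = 115.
LPT (decreasing processing time): Repair 2 Repair 1 Repair 5 Repair 3 Repair 4.
Repair 2: 0→12
Repair 1: 12→21
Repair 5: 21→29
Repair 3: 29→36
Repair 4: 36→40
Sum = 12+21+29+36+40 = 138.
SPT 102, FIFO 130, EDD 115, LPT 138 → minimum 102.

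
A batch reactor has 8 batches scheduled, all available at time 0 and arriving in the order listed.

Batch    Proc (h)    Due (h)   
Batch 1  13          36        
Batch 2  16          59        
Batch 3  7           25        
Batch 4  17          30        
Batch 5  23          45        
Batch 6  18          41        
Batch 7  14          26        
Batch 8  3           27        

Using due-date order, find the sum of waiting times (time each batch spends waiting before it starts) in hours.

314

EDD (increasing due date): Batch 3 Batch 7 Batch 8 Batch 4 Batch 1 Batch 6 Batch 5 Batch 2.
Batch 3: waits 0, runs 0→7
Batch 7: waits 7, runs 7→21
Batch 8: waits 21, runs 21→24
Batch 4: waits 24, runs 24→41
Batch 1: waits 41, runs 41→54
Batch 6: waits 54, runs 54→72
Batch 5: waits 72, runs 72→95
Batch 2: waits 95, runs 95→111
Sum = 0+7+21+24+41+54+72+95 = 314.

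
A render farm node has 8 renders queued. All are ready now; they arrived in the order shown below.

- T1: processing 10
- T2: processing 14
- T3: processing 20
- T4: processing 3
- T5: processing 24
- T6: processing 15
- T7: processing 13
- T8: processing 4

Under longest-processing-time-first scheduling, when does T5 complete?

LPT (decreasing processing time): T5 T3 T6 T2 T7 T1 T8 T4.
T5: 0→24

24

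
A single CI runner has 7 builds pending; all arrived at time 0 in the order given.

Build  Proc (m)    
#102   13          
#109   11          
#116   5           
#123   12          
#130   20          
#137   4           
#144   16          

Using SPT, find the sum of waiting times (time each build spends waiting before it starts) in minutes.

171

SPT (increasing processing time): #137 #116 #109 #123 #102 #144 #130.
#137: waits 0, runs 0→4
#116: waits 4, runs 4→9
#109: waits 9, runs 9→20
#123: waits 20, runs 20→32
#102: waits 32, runs 32→45
#144: waits 45, runs 45→61
#130: waits 61, runs 61→81
Sum = 0+4+9+20+32+45+61 = 171.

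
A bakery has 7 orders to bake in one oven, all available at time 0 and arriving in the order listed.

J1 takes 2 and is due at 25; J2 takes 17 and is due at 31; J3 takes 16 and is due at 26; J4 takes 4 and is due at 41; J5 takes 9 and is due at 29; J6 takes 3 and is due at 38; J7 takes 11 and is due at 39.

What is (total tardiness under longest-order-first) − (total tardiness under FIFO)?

LPT (decreasing processing time): J2 J3 J7 J5 J4 J6 J1.
J2: 0→17, due 31, tardiness 0
J3: 17→33, due 26, tardiness 7
J7: 33→44, due 39, tardiness 5
J5: 44→53, due 29, tardiness 24
J4: 53→57, due 41, tardiness 16
J6: 57→60, due 38, tardiness 22
J1: 60→62, due 25, tardiness 37
Sum = 0+7+5+24+16+22+37 = 111.
FIFO (arrival order): J1 J2 J3 J4 J5 J6 J7.
J1: 0→2, due 25, tardiness 0
J2: 2→19, due 31, tardiness 0
J3: 19→35, due 26, tardiness 9
J4: 35→39, due 41, tardiness 0
J5: 39→48, due 29, tardiness 19
J6: 48→51, due 38, tardiness 13
J7: 51→62, due 39, tardiness 23
Sum = 0+0+9+0+19+13+23 = 64.
Difference = 111 − 64 = 47.

47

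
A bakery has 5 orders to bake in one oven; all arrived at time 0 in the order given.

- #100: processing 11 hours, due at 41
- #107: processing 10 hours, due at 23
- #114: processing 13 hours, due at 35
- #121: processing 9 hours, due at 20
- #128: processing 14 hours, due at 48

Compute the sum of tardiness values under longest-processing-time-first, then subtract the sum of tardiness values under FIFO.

30

LPT (decreasing processing time): #128 #114 #100 #107 #121.
#128: 0→14, due 48, tardiness 0
#114: 14→27, due 35, tardiness 0
#100: 27→38, due 41, tardiness 0
#107: 38→48, due 23, tardiness 25
#121: 48→57, due 20, tardiness 37
Sum = 0+0+0+25+37 = 62.
FIFO (arrival order): #100 #107 #114 #121 #128.
#100: 0→11, due 41, tardiness 0
#107: 11→21, due 23, tardiness 0
#114: 21→34, due 35, tardiness 0
#121: 34→43, due 20, tardiness 23
#128: 43→57, due 48, tardiness 9
Sum = 0+0+0+23+9 = 32.
Difference = 62 − 32 = 30.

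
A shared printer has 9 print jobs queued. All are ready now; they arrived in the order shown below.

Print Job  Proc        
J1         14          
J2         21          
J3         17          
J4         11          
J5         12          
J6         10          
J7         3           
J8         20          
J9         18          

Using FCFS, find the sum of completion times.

FIFO (arrival order): J1 J2 J3 J4 J5 J6 J7 J8 J9.
J1: 0→14
J2: 14→35
J3: 35→52
J4: 52→63
J5: 63→75
J6: 75→85
J7: 85→88
J8: 88→108
J9: 108→126
Sum = 14+35+52+63+75+85+88+108+126 = 646.

646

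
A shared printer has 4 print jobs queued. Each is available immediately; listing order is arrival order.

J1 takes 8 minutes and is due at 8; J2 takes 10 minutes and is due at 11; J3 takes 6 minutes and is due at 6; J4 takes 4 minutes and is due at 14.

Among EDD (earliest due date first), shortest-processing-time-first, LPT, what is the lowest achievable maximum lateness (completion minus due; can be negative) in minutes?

14

EDD (increasing due date): J3 J1 J2 J4.
J3: 0→6, due 6, lateness 0
J1: 6→14, due 8, lateness 6
J2: 14→24, due 11, lateness 13
J4: 24→28, due 14, lateness 14
Maximum = 14.
SPT (increasing processing time): J4 J3 J1 J2.
J4: 0→4, due 14, lateness -10
J3: 4→10, due 6, lateness 4
J1: 10→18, due 8, lateness 10
J2: 18→28, due 11, lateness 17
Maximum = 17.
LPT (decreasing processing time): J2 J1 J3 J4.
J2: 0→10, due 11, lateness -1
J1: 10→18, due 8, lateness 10
J3: 18→24, due 6, lateness 18
J4: 24→28, due 14, lateness 14
Maximum = 18.
EDD 14, SPT 17, LPT 18 → minimum 14.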